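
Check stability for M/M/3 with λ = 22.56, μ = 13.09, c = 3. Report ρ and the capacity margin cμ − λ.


Total capacity cμ = 3·13.09 = 39.27/hr
ρ = λ/(cμ) = 22.56/39.27 = 0.5745
Stable ⇔ ρ < 1: YES
Spare capacity = cμ − λ = 39.27 − 22.56 = 16.71/hr

Final: ρ = 0.5745; stable; margin = 16.71/hr


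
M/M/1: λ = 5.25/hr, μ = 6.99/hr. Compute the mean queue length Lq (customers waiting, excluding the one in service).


ρ = 5.25/6.99 = 0.7511
Lq = ρ²/(1−ρ) = 0.5641/0.2489 = 2.2662

Final: 2.2662


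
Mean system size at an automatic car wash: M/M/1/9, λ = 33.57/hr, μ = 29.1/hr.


ρ = 33.57/29.1 = 1.1536
L = ρ[1 − (K+1)ρ^K + Kρ^(K+1)] / [(1−ρ)(1−ρ^(K+1))]
Numerator: 1.1536·(1 − 10·3.618472 + 9·4.174299) = 2.750170
Denominator: (-0.1536)·(-3.174299) = 0.487598
L = 2.750170/0.487598 = 5.6402

Final: 5.6402


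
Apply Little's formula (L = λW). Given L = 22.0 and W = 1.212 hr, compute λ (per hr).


λ = L/W = 22.0/1.212 = 18.1518 /hr

Final: 18.1518 /hr


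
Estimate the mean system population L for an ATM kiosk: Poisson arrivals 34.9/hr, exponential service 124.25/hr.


ρ = λ/μ = 34.9/124.25 = 0.2809
L = ρ/(1−ρ) = 0.2809/(1 − 0.2809) = 0.2809/0.7191 = 0.3906

Final: 0.3906


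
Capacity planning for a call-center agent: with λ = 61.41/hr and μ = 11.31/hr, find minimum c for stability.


Stability requires cμ > λ ⇔ c > λ/μ.
λ/μ = 61.41/11.31 = 5.4297
Minimum integer c = ⌊5.4297⌋ + 1 = 6
Check: 6·11.31 = 67.86 > 61.41, while 5·11.31 = 56.55 ≤ 61.41

Final: 6 servers


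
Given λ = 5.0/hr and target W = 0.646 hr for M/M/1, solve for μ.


W = 1/(μ−λ) ⇒ μ − λ = 1/W = 1/0.646 = 1.5480
μ = λ + 1/W = 5.0 + 1.5480 = 6.5480 per hr

Final: 6.5480 /hr


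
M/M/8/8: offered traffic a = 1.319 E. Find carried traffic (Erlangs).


B(8,1.319) = 0.00006076 (Erlang-B)
Carried load = a(1 − B) = 1.319·(1 − 0.00006076) = 1.319·0.999939 = 1.3189 E

Final: 1.3189 Erlangs


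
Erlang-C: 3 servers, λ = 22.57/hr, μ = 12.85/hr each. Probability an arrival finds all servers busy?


a = λ/μ = 1.7564; ρ = a/3 = 0.5855
P₀ = 0.154379 (from M/M/c formula)
C(c,a) = [a^c/(c!(1−ρ))]·P₀ = [5.41858/(6·0.4145)]·0.154379
= 2.17862·0.154379 = 0.336334

Final: 0.336334


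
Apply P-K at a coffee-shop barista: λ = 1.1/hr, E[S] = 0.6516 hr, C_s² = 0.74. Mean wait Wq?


ρ = λ·E[S] = 1.1·0.6516 = 0.7168
E[S²] = E[S]²(1+C_s²) = 0.6516²·(1+0.74) = 0.738774
Wq = λ·E[S²]/(2(1−ρ)) = 1.1·0.738774/(2·0.2832) = 1.43456 hr

Final: 1.43456 hr


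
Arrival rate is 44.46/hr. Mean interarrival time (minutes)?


Mean interarrival time = 1/λ = 1/44.46 hour = 0.02249 hour
In minutes: 0.02249 × 60 = 1.3495 min

Final: 1.3495 min


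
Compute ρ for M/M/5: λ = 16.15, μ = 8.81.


ρ = λ/(cμ) = 16.15/(5·8.81) = 16.15/44.05 = 0.3666

Final: 0.3666


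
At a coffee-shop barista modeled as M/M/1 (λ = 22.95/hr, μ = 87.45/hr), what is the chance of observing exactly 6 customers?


ρ = 22.95/87.45 = 0.2624
P_n = (1−ρ)·ρ^n = (1 − 0.2624)·0.2624^6 = 0.7376·0.0003267 = 0.0002410

Final: 0.0002410


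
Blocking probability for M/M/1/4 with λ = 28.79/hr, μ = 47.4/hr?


ρ = λ/μ = 28.79/47.4 = 0.6074
P_K = (1−ρ)ρ^K/(1−ρ^(K+1)) = (0.3926·0.136098)/(1 − 0.082664)
= 0.053434/0.917336 = 0.058250

Final: 0.058250


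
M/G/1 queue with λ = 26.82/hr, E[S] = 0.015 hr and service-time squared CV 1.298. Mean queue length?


ρ = λ·E[S] = 26.82·0.015 = 0.4023
Lq = ρ²(1+C_s²)/(2(1−ρ)) = 0.1618·(1+1.298)/(2·0.5977)
= 0.1618·2.2980/1.1954 = 0.31113

Final: 0.31113


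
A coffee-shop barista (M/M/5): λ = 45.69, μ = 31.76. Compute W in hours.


a = 1.4386; ρ = 0.2877; P₀ = 0.236958
Lq = P₀·a^c·ρ/(c!(1−ρ)²) = 0.006900
Wq = Lq/λ = 0.006900/45.69 = 0.0001510 hr
W = Wq + 1/μ = 0.0001510 + 0.03149 = 0.03164 hr

Final: 0.03164 hr


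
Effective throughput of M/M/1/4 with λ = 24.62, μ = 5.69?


ρ = 4.3269; P_K = (1−ρ)ρ^4/(1−ρ^5) = 0.769394
λ_eff = λ(1 − P_K) = 24.62·(1 − 0.769394) = 24.62·0.230606 = 5.6775 /hr

Final: 5.6775 /hr


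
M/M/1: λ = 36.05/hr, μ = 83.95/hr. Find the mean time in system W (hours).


W = 1/(μ−λ) = 1/(83.95 − 36.05) = 1/47.90 = 0.02088 hr

Final: 0.02088 hr


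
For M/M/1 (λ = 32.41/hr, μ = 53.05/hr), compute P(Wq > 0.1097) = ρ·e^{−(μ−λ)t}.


ρ = 32.41/53.05 = 0.6109
P(Wq > t) = ρ·e^{−(μ−λ)t} = 0.6109·e^{−2.2642}
= 0.6109·0.103912 = 0.063483

Final: 0.063483


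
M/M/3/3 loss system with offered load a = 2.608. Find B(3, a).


B(c,a) = (a^c/c!) / Σ_{k=0}^{c} a^k/k!
a^3/3! = 2.956457
Σ terms (k=0..3): 1.00000 + 2.60800 + 3.40083 + 2.95646 = 9.965289
B = 2.956457/9.965289 = 0.296675

Final: 0.296675


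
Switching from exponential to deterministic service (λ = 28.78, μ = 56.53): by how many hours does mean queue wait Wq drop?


ρ = 28.78/56.53 = 0.5091
Wq(M/M/1) = ρ/(μ−λ) = 0.5091/27.75 = 0.01835 hr
Wq(M/D/1) = ρ/(2(μ−λ)) = 0.009173 hr
Savings = 0.01835 − 0.009173 = 0.009173 hr

Final: 0.009173 hr


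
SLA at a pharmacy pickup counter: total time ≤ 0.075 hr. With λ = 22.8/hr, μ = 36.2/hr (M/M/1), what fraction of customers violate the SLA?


W ~ Exponential(μ−λ) for M/M/1.
μ − λ = 36.2 − 22.8 = 13.4000
P(W > t) = e^{−(μ−λ)t} = e^{−1.0050} = 0.366045

Final: 0.366045


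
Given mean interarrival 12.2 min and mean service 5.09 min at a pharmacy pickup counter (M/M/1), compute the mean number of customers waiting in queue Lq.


λ = 60/12.2 = 4.9180 /hr
μ = 60/5.09 = 11.7878 /hr
ρ = λ/μ = 4.9180/11.7878 = 0.4172
Lq = ρ²/(1−ρ) = 0.1741/0.5828 = 0.2987

Final: 0.2987


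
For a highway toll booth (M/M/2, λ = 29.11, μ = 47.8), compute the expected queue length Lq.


a = λ/μ = 0.6090; ρ = a/2 = 0.3045
P₀ = 0.533157
Lq = P₀·a^c·ρ / (c!·(1−ρ)²) = 0.533157·0.37088·0.3045/(2·0.48372)
= 0.06224

Final: 0.06224


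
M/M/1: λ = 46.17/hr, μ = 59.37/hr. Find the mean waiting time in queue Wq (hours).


ρ = 46.17/59.37 = 0.7777
Wq = ρ/(μ−λ) = 0.7777/(59.37 − 46.17) = 0.7777/13.20 = 0.05891 hr

Final: 0.05891 hr


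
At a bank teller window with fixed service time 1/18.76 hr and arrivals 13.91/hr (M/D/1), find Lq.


ρ = 13.91/18.76 = 0.7415
M/D/1: Lq = ρ²/(2(1−ρ)) = 0.5498/(2·0.2585) = 1.06329

Final: 1.06329


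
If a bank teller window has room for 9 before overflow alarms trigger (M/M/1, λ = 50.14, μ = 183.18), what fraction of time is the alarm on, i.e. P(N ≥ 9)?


ρ = 50.14/183.18 = 0.2737
P(N ≥ n) = ρ^n = 0.2737^9 = 0.000008625

Final: 0.000008625


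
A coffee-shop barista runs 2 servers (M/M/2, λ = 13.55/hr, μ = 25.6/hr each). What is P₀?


a = λ/μ = 13.55/25.6 = 0.5293; ρ = a/c = 0.2646
Σ_{k=0}^{1} a^k/k! (terms k=0..1) = 1.00000 + 0.52930 = 1.52930
Tail: a^2/(2!(1−ρ)) = 0.28016/(2·0.7354) = 0.19049
P₀ = 1/(1.52930 + 0.19049) = 1/1.71979 = 0.581467

Final: 0.581467


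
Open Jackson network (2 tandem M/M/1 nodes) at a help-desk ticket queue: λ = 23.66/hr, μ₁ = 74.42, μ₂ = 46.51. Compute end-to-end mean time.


Each node sees arrival rate λ = 23.66/hr (tandem ⇒ throughput preserved).
W₁ = 1/(μ₁−λ) = 1/(74.42−23.66) = 0.01970 hr
W₂ = 1/(μ₂−λ) = 1/(46.51−23.66) = 0.04376 hr
W_total = W₁ + W₂ = 0.01970 + 0.04376 = 0.06346 hr

Final: 0.06346 hr


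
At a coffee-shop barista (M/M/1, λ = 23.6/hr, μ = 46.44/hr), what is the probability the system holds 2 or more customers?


ρ = 23.6/46.44 = 0.5082
P(N ≥ n) = ρ^n = 0.5082^2 = 0.258250

Final: 0.258250


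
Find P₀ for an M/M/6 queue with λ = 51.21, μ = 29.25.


a = λ/μ = 51.21/29.25 = 1.7508; ρ = a/c = 0.2918
Σ_{k=0}^{5} a^k/k! (terms k=0..5) = 1.00000 + 1.75077 + 1.53260 + 0.89441 + 0.39148 + 0.13708 = 5.70633
Tail: a^6/(6!(1−ρ)) = 28.79874/(720·0.7082) = 0.05648
P₀ = 1/(5.70633 + 0.05648) = 1/5.76280 = 0.173527

Final: 0.173527


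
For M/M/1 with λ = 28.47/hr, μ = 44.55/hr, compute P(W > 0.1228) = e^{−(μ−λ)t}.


W ~ Exponential(μ−λ) for M/M/1.
μ − λ = 44.55 − 28.47 = 16.0800
P(W > t) = e^{−(μ−λ)t} = e^{−1.9746} = 0.138813

Final: 0.138813


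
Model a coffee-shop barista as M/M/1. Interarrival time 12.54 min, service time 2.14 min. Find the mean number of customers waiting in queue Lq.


λ = 60/12.54 = 4.7847 /hr
μ = 60/2.14 = 28.0374 /hr
ρ = λ/μ = 4.7847/28.0374 = 0.1707
Lq = ρ²/(1−ρ) = 0.02912/0.8293 = 0.03512

Final: 0.03512


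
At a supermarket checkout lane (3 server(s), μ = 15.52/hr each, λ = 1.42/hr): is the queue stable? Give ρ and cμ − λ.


Total capacity cμ = 3·15.52 = 46.56/hr
ρ = λ/(cμ) = 1.42/46.56 = 0.03050
Stable ⇔ ρ < 1: YES
Spare capacity = cμ − λ = 46.56 − 1.42 = 45.14/hr

Final: ρ = 0.03050; stable; margin = 45.14/hr


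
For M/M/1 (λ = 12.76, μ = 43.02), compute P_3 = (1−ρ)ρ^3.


ρ = 12.76/43.02 = 0.2966
P_n = (1−ρ)·ρ^n = (1 − 0.2966)·0.2966^3 = 0.7034·0.026094 = 0.018354

Final: 0.018354


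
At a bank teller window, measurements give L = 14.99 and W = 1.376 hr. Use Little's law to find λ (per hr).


λ = L/W = 14.99/1.376 = 10.8939 /hr

Final: 10.8939 /hr


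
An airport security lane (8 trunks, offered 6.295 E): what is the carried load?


B(8,6.295) = 0.138429 (Erlang-B)
Carried load = a(1 − B) = 6.295·(1 − 0.138429) = 6.295·0.861571 = 5.4236 E

Final: 5.4236 Erlangs


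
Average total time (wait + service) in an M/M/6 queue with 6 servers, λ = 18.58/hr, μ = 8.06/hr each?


a = 2.3052; ρ = 0.3842; P₀ = 0.099390
Lq = P₀·a^c·ρ/(c!(1−ρ)²) = 0.02099
Wq = Lq/λ = 0.02099/18.58 = 0.001130 hr
W = Wq + 1/μ = 0.001130 + 0.12407 = 0.12520 hr

Final: 0.12520 hr


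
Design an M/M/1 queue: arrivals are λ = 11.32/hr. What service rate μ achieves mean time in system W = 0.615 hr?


W = 1/(μ−λ) ⇒ μ − λ = 1/W = 1/0.615 = 1.6260
μ = λ + 1/W = 11.32 + 1.6260 = 12.9460 per hr

Final: 12.9460 /hr


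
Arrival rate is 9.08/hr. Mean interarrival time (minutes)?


Mean interarrival time = 1/λ = 1/9.08 hour = 0.11013 hour
In minutes: 0.11013 × 60 = 6.6079 min

Final: 6.6079 min


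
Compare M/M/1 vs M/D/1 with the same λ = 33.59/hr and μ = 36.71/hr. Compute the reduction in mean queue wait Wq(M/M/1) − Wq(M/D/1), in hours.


ρ = 33.59/36.71 = 0.9150
Wq(M/M/1) = ρ/(μ−λ) = 0.9150/3.12 = 0.29327 hr
Wq(M/D/1) = ρ/(2(μ−λ)) = 0.14664 hr
Savings = 0.29327 − 0.14664 = 0.14664 hr

Final: 0.14664 hr


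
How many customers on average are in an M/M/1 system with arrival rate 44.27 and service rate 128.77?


ρ = λ/μ = 44.27/128.77 = 0.3438
L = ρ/(1−ρ) = 0.3438/(1 − 0.3438) = 0.3438/0.6562 = 0.5239

Final: 0.5239


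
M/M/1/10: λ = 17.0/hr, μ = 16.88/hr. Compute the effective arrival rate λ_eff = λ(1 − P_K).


ρ = 1.0071; P_K = (1−ρ)ρ^10/(1−ρ^11) = 0.094163
λ_eff = λ(1 − P_K) = 17.0·(1 − 0.094163) = 17.0·0.905837 = 15.3992 /hr

Final: 15.3992 /hr


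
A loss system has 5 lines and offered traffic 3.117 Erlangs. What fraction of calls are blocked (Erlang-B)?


B(c,a) = (a^c/c!) / Σ_{k=0}^{c} a^k/k!
a^5/5! = 2.451900
Σ terms (k=0..5): 1.00000 + 3.11700 + 4.85784 + 5.04730 + 3.93311 + 2.45190 = 20.407154
B = 2.451900/20.407154 = 0.120149

Final: 0.120149


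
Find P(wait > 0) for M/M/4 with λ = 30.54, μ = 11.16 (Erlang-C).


a = λ/μ = 2.7366; ρ = a/4 = 0.6841
P₀ = 0.054661 (from M/M/c formula)
C(c,a) = [a^c/(c!(1−ρ))]·P₀ = [56.08147/(24·0.3159)]·0.054661
= 7.39798·0.054661 = 0.404383

Final: 0.404383


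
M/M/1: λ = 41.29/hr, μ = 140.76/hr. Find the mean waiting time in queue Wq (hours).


ρ = 41.29/140.76 = 0.2933
Wq = ρ/(μ−λ) = 0.2933/(140.76 − 41.29) = 0.2933/99.47 = 0.002949 hr

Final: 0.002949 hr


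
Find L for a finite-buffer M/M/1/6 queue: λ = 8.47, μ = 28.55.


ρ = 8.47/28.55 = 0.2967
L = ρ[1 − (K+1)ρ^K + Kρ^(K+1)] / [(1−ρ)(1−ρ^(K+1))]
Numerator: 0.2967·(1 − 7·0.0006818 + 6·0.0002023) = 0.295617
Denominator: (0.7033)·(0.999798) = 0.703185
L = 0.295617/0.703185 = 0.4204

Final: 0.4204


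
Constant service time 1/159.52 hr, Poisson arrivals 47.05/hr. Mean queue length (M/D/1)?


ρ = 47.05/159.52 = 0.2949
M/D/1: Lq = ρ²/(2(1−ρ)) = 0.08699/(2·0.7051) = 0.06169

Final: 0.06169


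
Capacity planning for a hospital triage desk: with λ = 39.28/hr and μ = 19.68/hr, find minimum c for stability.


Stability requires cμ > λ ⇔ c > λ/μ.
λ/μ = 39.28/19.68 = 1.9959
Minimum integer c = ⌊1.9959⌋ + 1 = 2
Check: 2·19.68 = 39.36 > 39.28, while 1·19.68 = 19.68 ≤ 39.28

Final: 2 servers


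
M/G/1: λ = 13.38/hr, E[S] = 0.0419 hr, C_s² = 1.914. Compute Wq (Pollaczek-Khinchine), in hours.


ρ = λ·E[S] = 13.38·0.0419 = 0.5606
E[S²] = E[S]²(1+C_s²) = 0.0419²·(1+1.914) = 0.005116
Wq = λ·E[S²]/(2(1−ρ)) = 13.38·0.005116/(2·0.4394) = 0.07789 hr

Final: 0.07789 hr


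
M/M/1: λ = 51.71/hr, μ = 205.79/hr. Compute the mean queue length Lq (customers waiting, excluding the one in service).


ρ = 51.71/205.79 = 0.2513
Lq = ρ²/(1−ρ) = 0.06314/0.7487 = 0.08433

Final: 0.08433


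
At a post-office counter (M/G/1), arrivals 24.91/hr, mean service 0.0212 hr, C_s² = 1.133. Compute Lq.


ρ = λ·E[S] = 24.91·0.0212 = 0.5281
Lq = ρ²(1+C_s²)/(2(1−ρ)) = 0.2789·(1+1.133)/(2·0.4719)
= 0.2789·2.1330/0.9438 = 0.63026

Final: 0.63026


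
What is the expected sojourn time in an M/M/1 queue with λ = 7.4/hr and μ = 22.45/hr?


W = 1/(μ−λ) = 1/(22.45 − 7.4) = 1/15.05 = 0.06645 hr

Final: 0.06645 hr


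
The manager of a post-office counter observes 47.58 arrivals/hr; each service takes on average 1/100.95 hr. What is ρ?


ρ = λ/μ = 47.58/100.95 = 0.4713

Final: 0.4713


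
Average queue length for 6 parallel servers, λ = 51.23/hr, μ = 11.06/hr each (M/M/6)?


a = λ/μ = 4.6320; ρ = a/6 = 0.7720
P₀ = 0.007690
Lq = P₀·a^c·ρ / (c!·(1−ρ)²) = 0.007690·9876.77985·0.7720/(720·0.05198)
= 1.56661

Final: 1.56661


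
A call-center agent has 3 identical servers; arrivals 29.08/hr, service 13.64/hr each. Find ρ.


ρ = λ/(cμ) = 29.08/(3·13.64) = 29.08/40.92 = 0.7107

Final: 0.7107


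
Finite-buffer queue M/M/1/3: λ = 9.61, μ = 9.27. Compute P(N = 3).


ρ = λ/μ = 9.61/9.27 = 1.0367
P_K = (1−ρ)ρ^K/(1−ρ^(K+1)) = (-0.03668·1.114117)/(1 − 1.154980)
= -0.040863/-0.154980 = 0.263666

Final: 0.263666


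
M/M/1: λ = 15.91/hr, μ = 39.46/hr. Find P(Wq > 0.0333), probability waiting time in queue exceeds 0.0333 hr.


ρ = 15.91/39.46 = 0.4032
P(Wq > t) = ρ·e^{−(μ−λ)t} = 0.4032·e^{−0.7842}
= 0.4032·0.456478 = 0.184049

Final: 0.184049


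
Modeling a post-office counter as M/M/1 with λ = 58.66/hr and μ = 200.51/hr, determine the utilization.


ρ = λ/μ = 58.66/200.51 = 0.2926

Final: 0.2926


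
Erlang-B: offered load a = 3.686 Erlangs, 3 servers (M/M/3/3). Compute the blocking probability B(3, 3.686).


B(c,a) = (a^c/c!) / Σ_{k=0}^{c} a^k/k!
a^3/3! = 8.346699
Σ terms (k=0..3): 1.00000 + 3.68600 + 6.79330 + 8.34670 = 19.825997
B = 8.346699/19.825997 = 0.420998

Final: 0.420998


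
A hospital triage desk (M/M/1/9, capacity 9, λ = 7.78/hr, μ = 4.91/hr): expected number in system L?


ρ = 7.78/4.91 = 1.5845
L = ρ[1 − (K+1)ρ^K + Kρ^(K+1)] / [(1−ρ)(1−ρ^(K+1))]
Numerator: 1.5845·(1 − 10·62.962642 + 9·99.765653) = 426.655287
Denominator: (-0.5845)·(-98.765653) = 57.730636
L = 426.655287/57.730636 = 7.3904

Final: 7.3904


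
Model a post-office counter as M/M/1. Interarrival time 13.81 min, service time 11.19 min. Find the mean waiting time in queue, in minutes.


λ = 60/13.81 = 4.3447 /hr
μ = 60/11.19 = 5.3619 /hr
ρ = λ/μ = 4.3447/5.3619 = 0.8103
Wq = ρ/(μ−λ) = 0.8103/(5.3619−4.3447) = 0.79654 hr
In minutes: 0.79654·60 = 47.792 min

Final: 47.792 min


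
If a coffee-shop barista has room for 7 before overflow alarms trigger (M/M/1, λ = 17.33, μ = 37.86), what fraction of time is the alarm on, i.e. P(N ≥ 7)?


ρ = 17.33/37.86 = 0.4577
P(N ≥ n) = ρ^n = 0.4577^7 = 0.004210

Final: 0.004210


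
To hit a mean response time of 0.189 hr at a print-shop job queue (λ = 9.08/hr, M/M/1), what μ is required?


W = 1/(μ−λ) ⇒ μ − λ = 1/W = 1/0.189 = 5.2910
μ = λ + 1/W = 9.08 + 5.2910 = 14.3710 per hr

Final: 14.3710 /hr


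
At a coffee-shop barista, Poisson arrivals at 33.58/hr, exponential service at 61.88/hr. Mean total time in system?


W = 1/(μ−λ) = 1/(61.88 − 33.58) = 1/28.30 = 0.03534 hr

Final: 0.03534 hr


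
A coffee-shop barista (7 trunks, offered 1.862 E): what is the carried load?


B(7,1.862) = 0.002394 (Erlang-B)
Carried load = a(1 − B) = 1.862·(1 − 0.002394) = 1.862·0.997606 = 1.8575 E

Final: 1.8575 Erlangs


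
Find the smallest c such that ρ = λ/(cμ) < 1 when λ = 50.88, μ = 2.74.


Stability requires cμ > λ ⇔ c > λ/μ.
λ/μ = 50.88/2.74 = 18.5693
Minimum integer c = ⌊18.5693⌋ + 1 = 19
Check: 19·2.74 = 52.06 > 50.88, while 18·2.74 = 49.32 ≤ 50.88

Final: 19 servers


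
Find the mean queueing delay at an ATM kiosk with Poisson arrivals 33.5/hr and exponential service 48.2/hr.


ρ = 33.5/48.2 = 0.6950
Wq = ρ/(μ−λ) = 0.6950/(48.2 − 33.5) = 0.6950/14.70 = 0.04728 hr

Final: 0.04728 hr


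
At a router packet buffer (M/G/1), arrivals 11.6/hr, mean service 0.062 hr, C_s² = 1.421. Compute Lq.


ρ = λ·E[S] = 11.6·0.062 = 0.7192
Lq = ρ²(1+C_s²)/(2(1−ρ)) = 0.5172·(1+1.421)/(2·0.2808)
= 0.5172·2.4210/0.5616 = 2.22981

Final: 2.22981


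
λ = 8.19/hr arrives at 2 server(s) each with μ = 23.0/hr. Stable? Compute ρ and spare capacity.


Total capacity cμ = 2·23.0 = 46.00/hr
ρ = λ/(cμ) = 8.19/46.00 = 0.1780
Stable ⇔ ρ < 1: YES
Spare capacity = cμ − λ = 46.00 − 8.19 = 37.81/hr

Final: ρ = 0.1780; stable; margin = 37.81/hr


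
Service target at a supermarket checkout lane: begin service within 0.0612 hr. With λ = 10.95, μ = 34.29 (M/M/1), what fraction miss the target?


ρ = 10.95/34.29 = 0.3193
P(Wq > t) = ρ·e^{−(μ−λ)t} = 0.3193·e^{−1.4284}
= 0.3193·0.239690 = 0.076541

Final: 0.076541


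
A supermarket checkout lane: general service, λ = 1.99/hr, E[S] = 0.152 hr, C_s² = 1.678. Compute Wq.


ρ = λ·E[S] = 1.99·0.152 = 0.3025
E[S²] = E[S]²(1+C_s²) = 0.152²·(1+1.678) = 0.061873
Wq = λ·E[S²]/(2(1−ρ)) = 1.99·0.061873/(2·0.6975) = 0.08826 hr

Final: 0.08826 hr


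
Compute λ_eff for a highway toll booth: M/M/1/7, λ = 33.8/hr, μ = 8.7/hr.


ρ = 3.8851; P_K = (1−ρ)ρ^7/(1−ρ^8) = 0.742618
λ_eff = λ(1 − P_K) = 33.8·(1 − 0.742618) = 33.8·0.257382 = 8.6995 /hr

Final: 8.6995 /hr


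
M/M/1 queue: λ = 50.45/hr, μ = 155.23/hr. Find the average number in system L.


ρ = λ/μ = 50.45/155.23 = 0.3250
L = ρ/(1−ρ) = 0.3250/(1 − 0.3250) = 0.3250/0.6750 = 0.4815

Final: 0.4815


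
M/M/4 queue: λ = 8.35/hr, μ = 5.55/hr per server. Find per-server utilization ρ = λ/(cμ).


ρ = λ/(cμ) = 8.35/(4·5.55) = 8.35/22.20 = 0.3761

Final: 0.3761


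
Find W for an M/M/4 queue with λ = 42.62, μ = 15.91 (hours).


a = 2.6788; ρ = 0.6697; P₀ = 0.058938
Lq = P₀·a^c·ρ/(c!(1−ρ)²) = 0.77631
Wq = Lq/λ = 0.77631/42.62 = 0.01821 hr
W = Wq + 1/μ = 0.01821 + 0.06285 = 0.08107 hr

Final: 0.08107 hr


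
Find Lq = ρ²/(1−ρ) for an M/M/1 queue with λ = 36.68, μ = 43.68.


ρ = 36.68/43.68 = 0.8397
Lq = ρ²/(1−ρ) = 0.7052/0.1603 = 4.4003

Final: 4.4003


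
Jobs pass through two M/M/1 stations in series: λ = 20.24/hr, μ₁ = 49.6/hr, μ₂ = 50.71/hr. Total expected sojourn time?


Each node sees arrival rate λ = 20.24/hr (tandem ⇒ throughput preserved).
W₁ = 1/(μ₁−λ) = 1/(49.6−20.24) = 0.03406 hr
W₂ = 1/(μ₂−λ) = 1/(50.71−20.24) = 0.03282 hr
W_total = W₁ + W₂ = 0.03406 + 0.03282 = 0.06688 hr

Final: 0.06688 hr


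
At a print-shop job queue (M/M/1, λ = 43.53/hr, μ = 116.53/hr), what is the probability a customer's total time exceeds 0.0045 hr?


W ~ Exponential(μ−λ) for M/M/1.
μ − λ = 116.53 − 43.53 = 73.0000
P(W > t) = e^{−(μ−λ)t} = e^{−0.3285} = 0.720003

Final: 0.720003


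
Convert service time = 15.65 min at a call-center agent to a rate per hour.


μ = 1/(service time) in consistent units.
1 hour = 60 min, so μ = 60/15.65 = 3.8339 per hour

Final: 3.8339 /hr


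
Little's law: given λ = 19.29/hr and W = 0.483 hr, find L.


L = λW = 19.29·0.483 = 9.3171

Final: 9.3171


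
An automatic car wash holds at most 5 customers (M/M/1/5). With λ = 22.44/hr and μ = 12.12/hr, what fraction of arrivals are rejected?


ρ = λ/μ = 22.44/12.12 = 1.8515
P_K = (1−ρ)ρ^K/(1−ρ^(K+1)) = (-0.8515·21.757108)/(1 − 40.282962)
= -18.525854/-39.282962 = 0.471600

Final: 0.471600


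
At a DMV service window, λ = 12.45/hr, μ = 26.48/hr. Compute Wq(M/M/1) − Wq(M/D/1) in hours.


ρ = 12.45/26.48 = 0.4702
Wq(M/M/1) = ρ/(μ−λ) = 0.4702/14.03 = 0.03351 hr
Wq(M/D/1) = ρ/(2(μ−λ)) = 0.01676 hr
Savings = 0.03351 − 0.01676 = 0.01676 hr

Final: 0.01676 hr


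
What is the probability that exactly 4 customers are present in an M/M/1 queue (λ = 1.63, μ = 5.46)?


ρ = 1.63/5.46 = 0.2985
P_n = (1−ρ)·ρ^n = (1 − 0.2985)·0.2985^4 = 0.7015·0.007943 = 0.005572

Final: 0.005572


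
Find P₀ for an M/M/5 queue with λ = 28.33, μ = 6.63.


a = λ/μ = 28.33/6.63 = 4.2730; ρ = a/c = 0.8546
Σ_{k=0}^{4} a^k/k! (terms k=0..4) = 1.00000 + 4.27300 + 9.12927 + 13.00313 + 13.89060 = 41.29600
Tail: a^5/(5!(1−ρ)) = 1424.50911/(120·0.1454) = 81.64329
P₀ = 1/(41.29600 + 81.64329) = 1/122.93929 = 0.008134

Final: 0.008134


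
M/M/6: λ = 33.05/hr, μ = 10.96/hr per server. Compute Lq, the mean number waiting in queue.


a = λ/μ = 3.0155; ρ = a/6 = 0.5026
P₀ = 0.048181
Lq = P₀·a^c·ρ / (c!·(1−ρ)²) = 0.048181·751.90930·0.5026/(720·0.24742)
= 0.10221

Final: 0.10221


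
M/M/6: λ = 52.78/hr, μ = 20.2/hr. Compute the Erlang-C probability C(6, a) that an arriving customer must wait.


a = λ/μ = 2.6129; ρ = a/6 = 0.4355
P₀ = 0.072784 (from M/M/c formula)
C(c,a) = [a^c/(c!(1−ρ))]·P₀ = [318.20581/(720·0.5645)]·0.072784
= 0.78288·0.072784 = 0.056981

Final: 0.056981


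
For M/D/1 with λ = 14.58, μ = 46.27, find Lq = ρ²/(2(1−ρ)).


ρ = 14.58/46.27 = 0.3151
M/D/1: Lq = ρ²/(2(1−ρ)) = 0.09929/(2·0.6849) = 0.07249

Final: 0.07249


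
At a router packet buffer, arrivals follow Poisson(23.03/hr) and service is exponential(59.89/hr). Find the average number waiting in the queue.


ρ = 23.03/59.89 = 0.3845
Lq = ρ²/(1−ρ) = 0.1479/0.6155 = 0.2403

Final: 0.2403


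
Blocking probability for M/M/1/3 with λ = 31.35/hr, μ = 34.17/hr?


ρ = λ/μ = 31.35/34.17 = 0.9175
P_K = (1−ρ)ρ^K/(1−ρ^(K+1)) = (0.08253·0.772285)/(1 − 0.708550)
= 0.063736/0.291450 = 0.218684

Final: 0.218684


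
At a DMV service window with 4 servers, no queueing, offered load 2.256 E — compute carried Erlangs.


B(4,2.256) = 0.122736 (Erlang-B)
Carried load = a(1 − B) = 2.256·(1 − 0.122736) = 2.256·0.877264 = 1.9791 E

Final: 1.9791 Erlangs


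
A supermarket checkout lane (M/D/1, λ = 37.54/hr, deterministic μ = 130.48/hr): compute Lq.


ρ = 37.54/130.48 = 0.2877
M/D/1: Lq = ρ²/(2(1−ρ)) = 0.08278/(2·0.7123) = 0.05810

Final: 0.05810


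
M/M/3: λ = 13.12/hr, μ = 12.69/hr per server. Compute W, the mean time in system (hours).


a = 1.0339; ρ = 0.3446; P₀ = 0.350952
Lq = P₀·a^c·ρ/(c!(1−ρ)²) = 0.05187
Wq = Lq/λ = 0.05187/13.12 = 0.003953 hr
W = Wq + 1/μ = 0.003953 + 0.07880 = 0.08276 hr

Final: 0.08276 hr


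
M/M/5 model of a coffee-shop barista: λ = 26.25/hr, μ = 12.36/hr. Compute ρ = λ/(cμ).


ρ = λ/(cμ) = 26.25/(5·12.36) = 26.25/61.80 = 0.4248

Final: 0.4248


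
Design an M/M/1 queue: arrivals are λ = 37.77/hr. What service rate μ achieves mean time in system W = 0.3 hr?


W = 1/(μ−λ) ⇒ μ − λ = 1/W = 1/0.3 = 3.3333
μ = λ + 1/W = 37.77 + 3.3333 = 41.1033 per hr

Final: 41.1033 /hr


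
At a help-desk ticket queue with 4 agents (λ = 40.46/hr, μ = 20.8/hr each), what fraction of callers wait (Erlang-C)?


a = λ/μ = 1.9452; ρ = a/4 = 0.4863
P₀ = 0.138408 (from M/M/c formula)
C(c,a) = [a^c/(c!(1−ρ))]·P₀ = [14.31694/(24·0.5137)]·0.138408
= 1.16126·0.138408 = 0.160727

Final: 0.160727


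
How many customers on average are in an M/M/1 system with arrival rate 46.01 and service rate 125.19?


ρ = λ/μ = 46.01/125.19 = 0.3675
L = ρ/(1−ρ) = 0.3675/(1 − 0.3675) = 0.3675/0.6325 = 0.5811

Final: 0.5811


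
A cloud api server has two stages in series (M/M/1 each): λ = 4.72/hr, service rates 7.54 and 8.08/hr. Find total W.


Each node sees arrival rate λ = 4.72/hr (tandem ⇒ throughput preserved).
W₁ = 1/(μ₁−λ) = 1/(7.54−4.72) = 0.35461 hr
W₂ = 1/(μ₂−λ) = 1/(8.08−4.72) = 0.29762 hr
W_total = W₁ + W₂ = 0.35461 + 0.29762 = 0.65223 hr

Final: 0.65223 hr


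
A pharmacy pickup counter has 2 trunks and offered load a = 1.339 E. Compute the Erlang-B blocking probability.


B(c,a) = (a^c/c!) / Σ_{k=0}^{c} a^k/k!
a^2/2! = 0.896460
Σ terms (k=0..2): 1.00000 + 1.33900 + 0.89646 = 3.235460
B = 0.896460/3.235460 = 0.277074

Final: 0.277074


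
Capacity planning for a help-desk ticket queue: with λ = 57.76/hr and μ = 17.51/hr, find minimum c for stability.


Stability requires cμ > λ ⇔ c > λ/μ.
λ/μ = 57.76/17.51 = 3.2987
Minimum integer c = ⌊3.2987⌋ + 1 = 4
Check: 4·17.51 = 70.04 > 57.76, while 3·17.51 = 52.53 ≤ 57.76

Final: 4 servers


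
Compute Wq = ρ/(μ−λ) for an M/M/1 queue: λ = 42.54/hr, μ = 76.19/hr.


ρ = 42.54/76.19 = 0.5583
Wq = ρ/(μ−λ) = 0.5583/(76.19 − 42.54) = 0.5583/33.65 = 0.01659 hr

Final: 0.01659 hr


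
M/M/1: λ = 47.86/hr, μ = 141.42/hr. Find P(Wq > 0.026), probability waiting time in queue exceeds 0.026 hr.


ρ = 47.86/141.42 = 0.3384
P(Wq > t) = ρ·e^{−(μ−λ)t} = 0.3384·e^{−2.4326}
= 0.3384·0.087812 = 0.029718

Final: 0.029718


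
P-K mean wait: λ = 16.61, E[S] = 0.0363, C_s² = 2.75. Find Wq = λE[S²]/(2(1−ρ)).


ρ = λ·E[S] = 16.61·0.0363 = 0.6029
E[S²] = E[S]²(1+C_s²) = 0.0363²·(1+2.75) = 0.004941
Wq = λ·E[S²]/(2(1−ρ)) = 16.61·0.004941/(2·0.3971) = 0.10335 hr

Final: 0.10335 hr


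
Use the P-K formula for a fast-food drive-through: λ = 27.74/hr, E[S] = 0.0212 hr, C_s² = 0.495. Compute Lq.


ρ = λ·E[S] = 27.74·0.0212 = 0.5881
Lq = ρ²(1+C_s²)/(2(1−ρ)) = 0.3458·(1+0.495)/(2·0.4119)
= 0.3458·1.4950/0.8238 = 0.62761

Final: 0.62761


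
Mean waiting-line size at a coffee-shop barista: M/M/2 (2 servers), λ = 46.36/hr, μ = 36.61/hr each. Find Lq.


a = λ/μ = 1.2663; ρ = a/2 = 0.6332
P₀ = 0.224620
Lq = P₀·a^c·ρ / (c!·(1−ρ)²) = 0.224620·1.60357·0.6332/(2·0.13457)
= 0.84736

Final: 0.84736


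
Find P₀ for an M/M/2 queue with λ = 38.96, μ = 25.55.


a = λ/μ = 38.96/25.55 = 1.5249; ρ = a/c = 0.7624
Σ_{k=0}^{1} a^k/k! (terms k=0..1) = 1.00000 + 1.52485 = 2.52485
Tail: a^2/(2!(1−ρ)) = 2.32518/(2·0.2376) = 4.89360
P₀ = 1/(2.52485 + 4.89360) = 1/7.41845 = 0.134799

Final: 0.134799


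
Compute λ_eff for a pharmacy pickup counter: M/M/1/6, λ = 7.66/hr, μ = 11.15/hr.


ρ = 0.6870; P_K = (1−ρ)ρ^6/(1−ρ^7) = 0.035467
λ_eff = λ(1 − P_K) = 7.66·(1 − 0.035467) = 7.66·0.964533 = 7.3883 /hr

Final: 7.3883 /hr


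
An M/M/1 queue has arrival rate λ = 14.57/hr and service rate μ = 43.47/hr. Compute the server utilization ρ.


ρ = λ/μ = 14.57/43.47 = 0.3352

Final: 0.3352


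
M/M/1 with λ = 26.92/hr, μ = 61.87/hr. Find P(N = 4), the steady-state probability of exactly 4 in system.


ρ = 26.92/61.87 = 0.4351
P_n = (1−ρ)·ρ^n = (1 − 0.4351)·0.4351^4 = 0.5649·0.035841 = 0.020246

Final: 0.020246


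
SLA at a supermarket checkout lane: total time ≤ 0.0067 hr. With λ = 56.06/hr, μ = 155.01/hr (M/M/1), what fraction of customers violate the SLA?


W ~ Exponential(μ−λ) for M/M/1.
μ − λ = 155.01 − 56.06 = 98.9500
P(W > t) = e^{−(μ−λ)t} = e^{−0.6630} = 0.515321

Final: 0.515321


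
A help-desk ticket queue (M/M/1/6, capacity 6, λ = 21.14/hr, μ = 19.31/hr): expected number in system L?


ρ = 21.14/19.31 = 1.0948
L = ρ[1 − (K+1)ρ^K + Kρ^(K+1)] / [(1−ρ)(1−ρ^(K+1))]
Numerator: 1.0948·(1 − 7·1.721616 + 6·1.884773) = 0.281711
Denominator: (-0.09477)·(-0.884773) = 0.083850
L = 0.281711/0.083850 = 3.3597

Final: 3.3597


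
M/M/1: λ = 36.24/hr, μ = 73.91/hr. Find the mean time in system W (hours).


W = 1/(μ−λ) = 1/(73.91 − 36.24) = 1/37.67 = 0.02655 hr

Final: 0.02655 hr


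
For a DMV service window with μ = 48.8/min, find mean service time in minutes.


Mean service time = 1/μ = 1/48.8 minute = 0.02049 minute
In minutes: 0.02049 × 1 = 0.02049 min

Final: 0.02049 min


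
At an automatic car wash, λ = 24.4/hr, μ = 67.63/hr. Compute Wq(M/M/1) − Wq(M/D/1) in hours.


ρ = 24.4/67.63 = 0.3608
Wq(M/M/1) = ρ/(μ−λ) = 0.3608/43.23 = 0.008346 hr
Wq(M/D/1) = ρ/(2(μ−λ)) = 0.004173 hr
Savings = 0.008346 − 0.004173 = 0.004173 hr

Final: 0.004173 hr


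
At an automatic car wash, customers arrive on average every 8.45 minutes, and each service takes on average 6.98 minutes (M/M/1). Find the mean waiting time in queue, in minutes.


λ = 60/8.45 = 7.1006 /hr
μ = 60/6.98 = 8.5960 /hr
ρ = λ/μ = 7.1006/8.5960 = 0.8260
Wq = ρ/(μ−λ) = 0.8260/(8.5960−7.1006) = 0.55239 hr
In minutes: 0.55239·60 = 33.143 min

Final: 33.143 min


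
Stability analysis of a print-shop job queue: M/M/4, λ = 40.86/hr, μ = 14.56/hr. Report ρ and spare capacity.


Total capacity cμ = 4·14.56 = 58.24/hr
ρ = λ/(cμ) = 40.86/58.24 = 0.7016
Stable ⇔ ρ < 1: YES
Spare capacity = cμ − λ = 58.24 − 40.86 = 17.38/hr

Final: ρ = 0.7016; stable; margin = 17.38/hr


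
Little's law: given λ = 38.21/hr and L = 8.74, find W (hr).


W = L/λ = 8.74/38.21 = 0.2287 hr

Final: 0.2287 hr


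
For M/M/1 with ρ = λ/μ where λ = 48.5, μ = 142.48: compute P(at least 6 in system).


ρ = 48.5/142.48 = 0.3404
P(N ≥ n) = ρ^n = 0.3404^6 = 0.001556

Final: 0.001556


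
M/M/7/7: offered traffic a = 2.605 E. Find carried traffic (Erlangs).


B(7,2.605) = 0.012001 (Erlang-B)
Carried load = a(1 − B) = 2.605·(1 − 0.012001) = 2.605·0.987999 = 2.5737 E

Final: 2.5737 Erlangs


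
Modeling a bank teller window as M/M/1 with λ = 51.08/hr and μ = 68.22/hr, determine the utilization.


ρ = λ/μ = 51.08/68.22 = 0.7488

Final: 0.7488


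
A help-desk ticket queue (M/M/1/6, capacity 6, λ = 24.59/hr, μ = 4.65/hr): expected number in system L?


ρ = 24.59/4.65 = 5.2882
L = ρ[1 − (K+1)ρ^K + Kρ^(K+1)] / [(1−ρ)(1−ρ^(K+1))]
Numerator: 5.2882·(1 − 7·21869.228136 + 6·115648.240831) = 2859874.366281
Denominator: (-4.2882)·(-115647.240831) = 495915.264985
L = 2859874.366281/495915.264985 = 5.7669

Final: 5.7669


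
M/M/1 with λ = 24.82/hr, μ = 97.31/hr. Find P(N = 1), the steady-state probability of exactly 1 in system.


ρ = 24.82/97.31 = 0.2551
P_n = (1−ρ)·ρ^n = (1 − 0.2551)·0.2551^1 = 0.7449·0.255061 = 0.190005

Final: 0.190005


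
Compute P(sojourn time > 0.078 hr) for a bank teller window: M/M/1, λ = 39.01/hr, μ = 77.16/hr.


W ~ Exponential(μ−λ) for M/M/1.
μ − λ = 77.16 − 39.01 = 38.1500
P(W > t) = e^{−(μ−λ)t} = e^{−2.9757} = 0.051012

Final: 0.051012


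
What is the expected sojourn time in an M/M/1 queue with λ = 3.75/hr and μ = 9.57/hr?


W = 1/(μ−λ) = 1/(9.57 − 3.75) = 1/5.82 = 0.1718 hr

Final: 0.1718 hr


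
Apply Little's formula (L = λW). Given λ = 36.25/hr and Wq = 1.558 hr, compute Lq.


Lq = λWq = 36.25·1.558 = 56.4775

Final: 56.4775


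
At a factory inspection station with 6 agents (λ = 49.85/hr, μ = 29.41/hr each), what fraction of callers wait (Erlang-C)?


a = λ/μ = 1.6950; ρ = a/6 = 0.2825
P₀ = 0.183501 (from M/M/c formula)
C(c,a) = [a^c/(c!(1−ρ))]·P₀ = [23.71487/(720·0.7175)]·0.183501
= 0.04591·0.183501 = 0.008424

Final: 0.008424


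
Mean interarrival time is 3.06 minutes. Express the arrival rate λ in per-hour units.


λ = 1/(interarrival time) in consistent units.
1 hour = 60 min, so λ = 60/3.06 = 19.6078 per hour

Final: 19.6078 /hr


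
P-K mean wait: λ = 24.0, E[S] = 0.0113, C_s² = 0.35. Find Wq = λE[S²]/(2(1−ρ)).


ρ = λ·E[S] = 24.0·0.0113 = 0.2712
E[S²] = E[S]²(1+C_s²) = 0.0113²·(1+0.35) = 0.0001724
Wq = λ·E[S²]/(2(1−ρ)) = 24.0·0.0001724/(2·0.7288) = 0.002838 hr

Final: 0.002838 hr


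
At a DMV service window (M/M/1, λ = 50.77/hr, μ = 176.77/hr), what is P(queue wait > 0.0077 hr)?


ρ = 50.77/176.77 = 0.2872
P(Wq > t) = ρ·e^{−(μ−λ)t} = 0.2872·e^{−0.9702}
= 0.2872·0.379007 = 0.108854

Final: 0.108854


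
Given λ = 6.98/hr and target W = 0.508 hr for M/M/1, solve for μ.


W = 1/(μ−λ) ⇒ μ − λ = 1/W = 1/0.508 = 1.9685
μ = λ + 1/W = 6.98 + 1.9685 = 8.9485 per hr

Final: 8.9485 /hr


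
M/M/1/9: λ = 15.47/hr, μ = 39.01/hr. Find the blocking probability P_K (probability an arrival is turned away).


ρ = λ/μ = 15.47/39.01 = 0.3966
P_K = (1−ρ)ρ^K/(1−ρ^(K+1)) = (0.6034·0.0002426)/(1 − 0.00009619)
= 0.0001464/0.999904 = 0.0001464

Final: 0.0001464


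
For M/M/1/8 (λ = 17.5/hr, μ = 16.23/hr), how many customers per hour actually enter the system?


ρ = 1.0783; P_K = (1−ρ)ρ^8/(1−ρ^9) = 0.147384
λ_eff = λ(1 − P_K) = 17.5·(1 − 0.147384) = 17.5·0.852616 = 14.9208 /hr

Final: 14.9208 /hr


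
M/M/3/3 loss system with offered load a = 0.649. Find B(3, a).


B(c,a) = (a^c/c!) / Σ_{k=0}^{c} a^k/k!
a^3/3! = 0.045560
Σ terms (k=0..3): 1.00000 + 0.64900 + 0.21060 + 0.04556 = 1.905160
B = 0.045560/1.905160 = 0.023914

Final: 0.023914


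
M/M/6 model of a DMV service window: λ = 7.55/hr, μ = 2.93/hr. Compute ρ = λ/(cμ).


ρ = λ/(cμ) = 7.55/(6·2.93) = 7.55/17.58 = 0.4295

Final: 0.4295


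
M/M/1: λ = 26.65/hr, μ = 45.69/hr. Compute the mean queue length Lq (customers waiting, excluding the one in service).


ρ = 26.65/45.69 = 0.5833
Lq = ρ²/(1−ρ) = 0.3402/0.4167 = 0.8164

Final: 0.8164


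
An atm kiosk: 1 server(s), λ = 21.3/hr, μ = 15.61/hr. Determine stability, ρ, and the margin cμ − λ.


Total capacity cμ = 1·15.61 = 15.61/hr
ρ = λ/(cμ) = 21.3/15.61 = 1.3645
Stable ⇔ ρ < 1: NO
Spare capacity = cμ − λ = 15.61 − 21.3 = -5.69/hr

Final: ρ = 1.3645; unstable; margin = -5.69/hr


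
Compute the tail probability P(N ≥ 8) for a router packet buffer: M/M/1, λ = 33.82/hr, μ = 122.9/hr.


ρ = 33.82/122.9 = 0.2752
P(N ≥ n) = ρ^n = 0.2752^8 = 0.00003288

Final: 0.00003288


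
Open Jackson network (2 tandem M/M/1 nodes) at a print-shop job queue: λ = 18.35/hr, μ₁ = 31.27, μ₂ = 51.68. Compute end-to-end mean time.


Each node sees arrival rate λ = 18.35/hr (tandem ⇒ throughput preserved).
W₁ = 1/(μ₁−λ) = 1/(31.27−18.35) = 0.07740 hr
W₂ = 1/(μ₂−λ) = 1/(51.68−18.35) = 0.03000 hr
W_total = W₁ + W₂ = 0.07740 + 0.03000 = 0.10740 hr

Final: 0.10740 hr


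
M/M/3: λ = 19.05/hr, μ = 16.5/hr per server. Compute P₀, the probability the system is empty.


a = λ/μ = 19.05/16.5 = 1.1545; ρ = a/c = 0.3848
Σ_{k=0}^{2} a^k/k! (terms k=0..2) = 1.00000 + 1.15455 + 0.66649 = 2.82103
Tail: a^3/(3!(1−ρ)) = 1.53898/(6·0.6152) = 0.41697
P₀ = 1/(2.82103 + 0.41697) = 1/3.23800 = 0.308833

Final: 0.308833


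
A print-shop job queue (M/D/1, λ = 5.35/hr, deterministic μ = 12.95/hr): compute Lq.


ρ = 5.35/12.95 = 0.4131
M/D/1: Lq = ρ²/(2(1−ρ)) = 0.1707/(2·0.5869) = 0.14541

Final: 0.14541


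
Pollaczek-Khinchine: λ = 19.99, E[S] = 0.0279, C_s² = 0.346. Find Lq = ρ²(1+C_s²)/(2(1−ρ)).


ρ = λ·E[S] = 19.99·0.0279 = 0.5577
Lq = ρ²(1+C_s²)/(2(1−ρ)) = 0.3111·(1+0.346)/(2·0.4423)
= 0.3111·1.3460/0.8846 = 0.47332

Final: 0.47332


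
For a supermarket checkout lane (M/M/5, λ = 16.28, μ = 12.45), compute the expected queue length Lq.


a = λ/μ = 1.3076; ρ = a/5 = 0.2615
P₀ = 0.270256
Lq = P₀·a^c·ρ / (c!·(1−ρ)²) = 0.270256·3.82318·0.2615/(120·0.54534)
= 0.004129

Final: 0.004129


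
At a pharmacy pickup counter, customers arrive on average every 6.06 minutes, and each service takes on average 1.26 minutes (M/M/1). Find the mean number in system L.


λ = 60/6.06 = 9.9010 /hr
μ = 60/1.26 = 47.6190 /hr
ρ = λ/μ = 9.9010/47.6190 = 0.2079
L = ρ/(1−ρ) = 0.2079/0.7921 = 0.2625

Final: 0.2625


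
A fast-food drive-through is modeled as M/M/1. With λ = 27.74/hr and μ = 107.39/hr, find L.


ρ = λ/μ = 27.74/107.39 = 0.2583
L = ρ/(1−ρ) = 0.2583/(1 − 0.2583) = 0.2583/0.7417 = 0.3483

Final: 0.3483


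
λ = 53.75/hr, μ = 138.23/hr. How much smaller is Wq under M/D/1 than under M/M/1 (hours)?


ρ = 53.75/138.23 = 0.3888
Wq(M/M/1) = ρ/(μ−λ) = 0.3888/84.48 = 0.004603 hr
Wq(M/D/1) = ρ/(2(μ−λ)) = 0.002301 hr
Savings = 0.004603 − 0.002301 = 0.002301 hr

Final: 0.002301 hr


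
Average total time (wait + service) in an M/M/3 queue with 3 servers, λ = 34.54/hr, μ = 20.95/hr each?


a = 1.6487; ρ = 0.5496; P₀ = 0.176493
Lq = P₀·a^c·ρ/(c!(1−ρ)²) = 0.35706
Wq = Lq/λ = 0.35706/34.54 = 0.01034 hr
W = Wq + 1/μ = 0.01034 + 0.04773 = 0.05807 hr

Final: 0.05807 hr


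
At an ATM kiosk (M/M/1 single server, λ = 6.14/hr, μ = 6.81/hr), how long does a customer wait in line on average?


ρ = 6.14/6.81 = 0.9016
Wq = ρ/(μ−λ) = 0.9016/(6.81 − 6.14) = 0.9016/0.6700 = 1.3457 hr

Final: 1.3457 hr


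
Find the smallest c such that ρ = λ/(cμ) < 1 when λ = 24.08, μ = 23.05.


Stability requires cμ > λ ⇔ c > λ/μ.
λ/μ = 24.08/23.05 = 1.0447
Minimum integer c = ⌊1.0447⌋ + 1 = 2
Check: 2·23.05 = 46.10 > 24.08, while 1·23.05 = 23.05 ≤ 24.08

Final: 2 servers


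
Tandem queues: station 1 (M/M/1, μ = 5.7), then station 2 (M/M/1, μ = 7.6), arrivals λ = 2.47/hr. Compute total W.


Each node sees arrival rate λ = 2.47/hr (tandem ⇒ throughput preserved).
W₁ = 1/(μ₁−λ) = 1/(5.7−2.47) = 0.30960 hr
W₂ = 1/(μ₂−λ) = 1/(7.6−2.47) = 0.19493 hr
W_total = W₁ + W₂ = 0.30960 + 0.19493 = 0.50453 hr

Final: 0.50453 hr


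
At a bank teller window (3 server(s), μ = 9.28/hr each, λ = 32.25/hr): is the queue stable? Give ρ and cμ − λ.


Total capacity cμ = 3·9.28 = 27.84/hr
ρ = λ/(cμ) = 32.25/27.84 = 1.1584
Stable ⇔ ρ < 1: NO
Spare capacity = cμ − λ = 27.84 − 32.25 = -4.41/hr

Final: ρ = 1.1584; unstable; margin = -4.41/hr


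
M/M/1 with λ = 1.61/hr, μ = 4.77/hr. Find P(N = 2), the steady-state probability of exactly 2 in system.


ρ = 1.61/4.77 = 0.3375
P_n = (1−ρ)·ρ^n = (1 − 0.3375)·0.3375^2 = 0.6625·0.113924 = 0.075472

Final: 0.075472


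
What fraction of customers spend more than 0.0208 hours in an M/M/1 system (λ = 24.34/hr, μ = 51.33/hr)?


W ~ Exponential(μ−λ) for M/M/1.
μ − λ = 51.33 − 24.34 = 26.9900
P(W > t) = e^{−(μ−λ)t} = e^{−0.5614} = 0.570414

Final: 0.570414


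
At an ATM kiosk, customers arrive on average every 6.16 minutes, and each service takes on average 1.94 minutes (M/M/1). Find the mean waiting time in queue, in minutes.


λ = 60/6.16 = 9.7403 /hr
μ = 60/1.94 = 30.9278 /hr
ρ = λ/μ = 9.7403/30.9278 = 0.3149
Wq = ρ/(μ−λ) = 0.3149/(30.9278−9.7403) = 0.01486 hr
In minutes: 0.01486·60 = 0.8918 min

Final: 0.8918 min
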